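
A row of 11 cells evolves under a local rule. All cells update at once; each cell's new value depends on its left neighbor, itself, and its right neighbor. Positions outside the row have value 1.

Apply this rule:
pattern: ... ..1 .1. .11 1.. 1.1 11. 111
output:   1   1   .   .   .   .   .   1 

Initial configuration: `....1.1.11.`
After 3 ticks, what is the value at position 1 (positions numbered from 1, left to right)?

.

tick 1: .111.......
tick 2: ..1..111111
tick 3: .1..1.11111
position 1 holds .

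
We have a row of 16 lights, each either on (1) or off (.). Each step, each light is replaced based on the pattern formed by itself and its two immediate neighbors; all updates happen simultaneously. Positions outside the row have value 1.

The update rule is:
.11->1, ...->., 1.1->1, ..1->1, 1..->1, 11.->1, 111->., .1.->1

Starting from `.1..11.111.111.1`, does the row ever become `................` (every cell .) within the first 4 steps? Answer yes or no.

no

step 1: 11111111.111.111
step 2: .......111.111..
step 3: 1.....11.111.111
step 4: 11...11111.111..
step 4 is 11...11111.111.., still not uniform .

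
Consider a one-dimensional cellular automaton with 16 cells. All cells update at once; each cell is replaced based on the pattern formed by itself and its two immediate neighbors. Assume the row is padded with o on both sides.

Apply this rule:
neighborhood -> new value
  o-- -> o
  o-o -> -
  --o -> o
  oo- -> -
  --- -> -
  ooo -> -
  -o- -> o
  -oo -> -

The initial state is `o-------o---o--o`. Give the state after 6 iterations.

iteration 1: -o-----ooo-oooo-
iteration 2: -oo---o---------
iteration 3: ---o-ooo-------o
iteration 4: o-oo----o-----o-
iteration 5: ----o--ooo---oo-
iteration 6: o--oooo---o-o---

o--oooo---o-o---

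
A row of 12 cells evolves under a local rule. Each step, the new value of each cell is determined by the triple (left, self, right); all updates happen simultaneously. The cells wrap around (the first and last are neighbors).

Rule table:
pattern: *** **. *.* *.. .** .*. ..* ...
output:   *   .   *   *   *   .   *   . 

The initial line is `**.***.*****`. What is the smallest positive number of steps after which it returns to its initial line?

12

step 1: *.***.******
step 2: .***.*******
step 3: ***.*******.
step 4: **.*******.*
step 5: *.*******.**
step 6: .*******.***
step 7: *******.***.
step 8: ******.***.*
step 9: *****.***.**
step 10: ****.***.***
step 11: ***.***.****
step 12: **.***.*****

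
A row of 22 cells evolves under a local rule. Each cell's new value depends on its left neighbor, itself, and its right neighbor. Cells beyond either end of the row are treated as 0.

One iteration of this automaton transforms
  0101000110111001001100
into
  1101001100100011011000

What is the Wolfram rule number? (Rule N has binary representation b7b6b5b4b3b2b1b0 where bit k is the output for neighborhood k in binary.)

14

position 11: 111 → 0  (bit 7 = 0)
position 8: 110 → 0  (bit 6 = 0)
position 2: 101 → 0  (bit 5 = 0)
position 4: 100 → 0  (bit 4 = 0)
position 7: 011 → 1  (bit 3 = 1)
position 1: 010 → 1  (bit 2 = 1)
position 0: 001 → 1  (bit 1 = 1)
position 5: 000 → 0  (bit 0 = 0)
bits b7..b0 = 00001110 = 14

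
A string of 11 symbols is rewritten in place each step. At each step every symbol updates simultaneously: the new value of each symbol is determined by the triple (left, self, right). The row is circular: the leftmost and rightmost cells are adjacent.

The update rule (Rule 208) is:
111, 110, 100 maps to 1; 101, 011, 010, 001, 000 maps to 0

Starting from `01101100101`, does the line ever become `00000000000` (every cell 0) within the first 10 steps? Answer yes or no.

00100110000
00010011000
00001001100
00000100110
00000010011
10000001001
11000000100
01100000010
00110000001
10011000000
step 10 is 10011000000, still not uniform 0

no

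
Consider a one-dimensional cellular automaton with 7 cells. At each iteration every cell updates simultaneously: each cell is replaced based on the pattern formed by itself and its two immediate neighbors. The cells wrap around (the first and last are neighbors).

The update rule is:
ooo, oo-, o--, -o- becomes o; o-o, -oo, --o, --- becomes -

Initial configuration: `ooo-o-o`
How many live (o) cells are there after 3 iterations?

3

ooo-o--
-oo-oo-
--o--oo
count of o: 3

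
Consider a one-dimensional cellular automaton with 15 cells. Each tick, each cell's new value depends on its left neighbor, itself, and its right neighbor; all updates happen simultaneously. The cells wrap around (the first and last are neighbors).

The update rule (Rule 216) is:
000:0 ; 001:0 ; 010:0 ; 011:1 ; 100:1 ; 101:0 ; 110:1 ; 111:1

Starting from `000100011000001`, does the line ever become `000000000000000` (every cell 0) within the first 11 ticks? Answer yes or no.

no

tick 1: 100010011100000
tick 2: 010001011110000
tick 3: 001000011111000
tick 4: 000100011111100
tick 5: 000010011111110
tick 6: 000001011111111
tick 7: 100000011111111
tick 8: 110000011111111
tick 9: 111000011111111
tick 10: 111100011111111
tick 11: 111110011111111
tick 11 is 111110011111111, still not uniform 0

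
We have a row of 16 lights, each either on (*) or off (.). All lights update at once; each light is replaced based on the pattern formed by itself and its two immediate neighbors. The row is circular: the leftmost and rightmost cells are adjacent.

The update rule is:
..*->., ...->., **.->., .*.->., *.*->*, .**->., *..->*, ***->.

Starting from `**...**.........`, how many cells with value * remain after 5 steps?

2

..*....*........
...*....*.......
....*....*......
.....*....*.....
......*....*....
count of *: 2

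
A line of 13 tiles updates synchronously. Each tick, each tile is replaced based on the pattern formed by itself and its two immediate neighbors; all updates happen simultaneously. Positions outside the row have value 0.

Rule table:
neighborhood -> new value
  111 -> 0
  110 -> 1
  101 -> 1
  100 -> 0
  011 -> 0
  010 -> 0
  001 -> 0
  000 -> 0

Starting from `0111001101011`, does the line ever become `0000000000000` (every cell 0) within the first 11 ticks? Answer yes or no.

yes

tick 1: 0001000110101
tick 2: 0000000011010
tick 3: 0000000001100
tick 4: 0000000000100
tick 5: 0000000000000
all cells are 0 at tick 5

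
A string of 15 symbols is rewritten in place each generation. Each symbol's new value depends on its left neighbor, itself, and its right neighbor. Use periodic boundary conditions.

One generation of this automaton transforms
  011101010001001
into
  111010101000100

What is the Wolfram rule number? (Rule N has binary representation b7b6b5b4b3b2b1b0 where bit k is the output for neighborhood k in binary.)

position 2: 111 → 1  (bit 7 = 1)
position 3: 110 → 0  (bit 6 = 0)
position 0: 101 → 1  (bit 5 = 1)
position 8: 100 → 1  (bit 4 = 1)
position 1: 011 → 1  (bit 3 = 1)
position 5: 010 → 0  (bit 2 = 0)
position 10: 001 → 0  (bit 1 = 0)
position 9: 000 → 0  (bit 0 = 0)
bits b7..b0 = 10111000 = 184

184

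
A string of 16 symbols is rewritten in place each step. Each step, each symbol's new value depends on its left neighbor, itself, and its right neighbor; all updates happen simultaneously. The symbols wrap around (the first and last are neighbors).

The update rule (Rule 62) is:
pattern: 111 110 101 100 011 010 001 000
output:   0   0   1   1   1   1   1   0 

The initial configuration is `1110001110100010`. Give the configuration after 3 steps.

1001011001110111
0111110111001100
1100001100111010

1100001100111010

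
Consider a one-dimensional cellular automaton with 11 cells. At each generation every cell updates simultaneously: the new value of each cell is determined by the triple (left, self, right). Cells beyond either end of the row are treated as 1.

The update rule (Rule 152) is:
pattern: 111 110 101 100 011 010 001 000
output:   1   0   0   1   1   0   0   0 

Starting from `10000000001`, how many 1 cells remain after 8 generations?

generation 1: 01000000001
generation 2: 00100000001
generation 3: 10010000001
generation 4: 01001000001
generation 5: 00100100001
generation 6: 10010010001
generation 7: 01001001001
generation 8: 00100100101
count of 1: 4

4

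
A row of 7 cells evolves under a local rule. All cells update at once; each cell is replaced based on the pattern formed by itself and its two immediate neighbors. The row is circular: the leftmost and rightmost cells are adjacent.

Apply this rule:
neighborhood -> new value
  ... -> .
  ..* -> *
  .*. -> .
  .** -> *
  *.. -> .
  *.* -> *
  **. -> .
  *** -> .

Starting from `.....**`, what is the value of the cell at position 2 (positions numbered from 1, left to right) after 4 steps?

step 1: ....**.
step 2: ...**..
step 3: ..**...
step 4: .**....
position 2 holds *

*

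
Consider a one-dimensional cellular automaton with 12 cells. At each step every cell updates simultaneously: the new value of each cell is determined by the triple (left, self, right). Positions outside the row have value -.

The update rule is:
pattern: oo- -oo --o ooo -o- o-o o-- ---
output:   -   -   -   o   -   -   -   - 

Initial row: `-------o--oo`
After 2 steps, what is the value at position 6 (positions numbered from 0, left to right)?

-

------------
------------
position 6 holds -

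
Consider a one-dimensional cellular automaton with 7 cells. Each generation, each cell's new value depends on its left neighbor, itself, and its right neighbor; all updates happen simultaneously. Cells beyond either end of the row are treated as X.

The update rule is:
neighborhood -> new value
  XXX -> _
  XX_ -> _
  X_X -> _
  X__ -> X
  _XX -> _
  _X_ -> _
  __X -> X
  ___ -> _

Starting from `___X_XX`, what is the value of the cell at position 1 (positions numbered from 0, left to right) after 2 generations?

generation 1: X_X____
generation 2: ___X__X
position 1 holds _

_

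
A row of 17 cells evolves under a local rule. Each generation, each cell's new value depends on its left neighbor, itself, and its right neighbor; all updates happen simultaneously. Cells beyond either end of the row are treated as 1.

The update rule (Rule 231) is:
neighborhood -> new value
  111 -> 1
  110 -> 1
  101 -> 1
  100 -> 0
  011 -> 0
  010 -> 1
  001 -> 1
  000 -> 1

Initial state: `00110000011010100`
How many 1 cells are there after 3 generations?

15

01010111101111101
11111011110111110
11111101111011111
count of 1: 15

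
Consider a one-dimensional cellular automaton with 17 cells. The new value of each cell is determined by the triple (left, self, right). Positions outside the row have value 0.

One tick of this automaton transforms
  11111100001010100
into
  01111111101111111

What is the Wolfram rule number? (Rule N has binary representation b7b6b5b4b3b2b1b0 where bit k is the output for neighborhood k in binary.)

position 1: 111 → 1  (bit 7 = 1)
position 5: 110 → 1  (bit 6 = 1)
position 11: 101 → 1  (bit 5 = 1)
position 6: 100 → 1  (bit 4 = 1)
position 0: 011 → 0  (bit 3 = 0)
position 10: 010 → 1  (bit 2 = 1)
position 9: 001 → 0  (bit 1 = 0)
position 7: 000 → 1  (bit 0 = 1)
bits b7..b0 = 11110101 = 245

245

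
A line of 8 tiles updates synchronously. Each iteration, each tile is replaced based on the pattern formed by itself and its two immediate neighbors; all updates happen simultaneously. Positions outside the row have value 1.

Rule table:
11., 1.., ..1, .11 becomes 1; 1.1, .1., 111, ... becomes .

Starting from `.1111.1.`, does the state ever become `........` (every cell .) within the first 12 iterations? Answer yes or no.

iteration 1: .1..1...
iteration 2: ..11.1.1
iteration 3: 1111...1
iteration 4: ...11.11
iteration 5: 1.111.1.
iteration 6: 1.1.1...
iteration 7: 1....1.1
iteration 8: 11..1..1
iteration 9: .111.111
iteration 10: .1.1.1..
iteration 11: ......11
iteration 12: 1....11.
iteration 12 is 1....11., still not uniform .

no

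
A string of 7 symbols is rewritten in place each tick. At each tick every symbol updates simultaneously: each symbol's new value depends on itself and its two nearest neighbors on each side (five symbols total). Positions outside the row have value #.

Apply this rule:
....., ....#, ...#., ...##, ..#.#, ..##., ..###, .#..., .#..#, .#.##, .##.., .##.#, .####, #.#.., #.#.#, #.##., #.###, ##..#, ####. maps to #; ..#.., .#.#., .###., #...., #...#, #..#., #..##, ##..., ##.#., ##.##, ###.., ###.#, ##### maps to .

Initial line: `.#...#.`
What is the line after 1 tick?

.##.###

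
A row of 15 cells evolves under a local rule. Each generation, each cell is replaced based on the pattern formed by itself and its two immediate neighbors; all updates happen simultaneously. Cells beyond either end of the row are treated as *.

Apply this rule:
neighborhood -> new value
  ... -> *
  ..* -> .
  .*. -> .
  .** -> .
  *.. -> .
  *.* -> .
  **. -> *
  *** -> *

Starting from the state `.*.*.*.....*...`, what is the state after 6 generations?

.....*.*...*...

.......***...*.
.*****..**.*...
..****...*...*.
...***.*...*...
.*..**...*...*.
.....*.*...*...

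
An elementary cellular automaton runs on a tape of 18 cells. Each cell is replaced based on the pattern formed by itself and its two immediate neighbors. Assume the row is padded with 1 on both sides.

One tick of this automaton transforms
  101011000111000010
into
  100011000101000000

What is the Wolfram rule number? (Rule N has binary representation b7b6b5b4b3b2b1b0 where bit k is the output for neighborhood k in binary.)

position 10: 111 → 0  (bit 7 = 0)
position 0: 110 → 1  (bit 6 = 1)
position 1: 101 → 0  (bit 5 = 0)
position 6: 100 → 0  (bit 4 = 0)
position 4: 011 → 1  (bit 3 = 1)
position 2: 010 → 0  (bit 2 = 0)
position 8: 001 → 0  (bit 1 = 0)
position 7: 000 → 0  (bit 0 = 0)
bits b7..b0 = 01001000 = 72

72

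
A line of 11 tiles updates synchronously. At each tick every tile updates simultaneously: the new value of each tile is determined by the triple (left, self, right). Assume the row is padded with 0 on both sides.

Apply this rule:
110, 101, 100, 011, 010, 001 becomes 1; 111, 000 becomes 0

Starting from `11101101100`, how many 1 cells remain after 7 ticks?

8

tick 1: 10111111110
tick 2: 11100000011
tick 3: 10110000111
tick 4: 11111001101
tick 5: 10001111111
tick 6: 11011000001
tick 7: 11111100011
count of 1: 8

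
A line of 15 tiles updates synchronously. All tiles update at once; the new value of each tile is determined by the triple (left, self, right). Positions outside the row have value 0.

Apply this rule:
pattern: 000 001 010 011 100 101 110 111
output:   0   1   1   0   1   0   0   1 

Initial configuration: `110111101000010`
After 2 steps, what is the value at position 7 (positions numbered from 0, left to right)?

1

000011001100111
000100110011010
position 7 holds 1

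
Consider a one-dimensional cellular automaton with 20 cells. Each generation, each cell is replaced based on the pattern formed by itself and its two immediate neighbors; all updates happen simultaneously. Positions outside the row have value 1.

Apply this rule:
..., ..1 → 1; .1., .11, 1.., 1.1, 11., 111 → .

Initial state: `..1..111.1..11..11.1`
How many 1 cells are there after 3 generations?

generation 1: .1..1......1...1....
generation 2: ...1..11111..11..111
generation 3: .11..1......1...1...
count of 1: 5

5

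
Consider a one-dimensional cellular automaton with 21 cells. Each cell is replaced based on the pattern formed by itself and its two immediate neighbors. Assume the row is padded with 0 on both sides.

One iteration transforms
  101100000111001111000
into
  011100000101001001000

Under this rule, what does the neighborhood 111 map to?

At position 10 the neighborhood is 111; the next row has 0 there.

0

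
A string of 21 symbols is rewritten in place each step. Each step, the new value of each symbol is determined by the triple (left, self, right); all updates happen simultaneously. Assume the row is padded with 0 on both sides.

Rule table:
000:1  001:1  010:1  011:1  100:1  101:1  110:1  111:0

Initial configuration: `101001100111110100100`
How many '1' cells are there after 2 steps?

step 1: 111111111100011111111
step 2: 100000000111110000001
count of 1: 7

7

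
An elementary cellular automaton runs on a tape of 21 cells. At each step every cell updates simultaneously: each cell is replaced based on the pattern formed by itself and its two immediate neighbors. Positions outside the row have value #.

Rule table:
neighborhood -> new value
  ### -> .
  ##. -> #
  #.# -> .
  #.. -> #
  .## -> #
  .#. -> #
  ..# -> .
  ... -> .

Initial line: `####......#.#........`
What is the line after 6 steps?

.#.#.#.##.#.#.#.###..

...##.....#.##.......
#..###....#.###......
##.#.##...#.#.##.....
.#.#.###..#.#.###....
.#.#.#.##.#.#.#.##...
.#.#.#.##.#.#.#.###..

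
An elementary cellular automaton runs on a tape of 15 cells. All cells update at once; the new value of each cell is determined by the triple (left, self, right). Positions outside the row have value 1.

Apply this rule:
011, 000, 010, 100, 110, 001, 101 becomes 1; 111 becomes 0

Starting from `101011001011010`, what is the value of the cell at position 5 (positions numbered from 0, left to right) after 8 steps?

0

111111111111111
000000000000000
111111111111111  (repeats step 1; period 2)
step 8: 000000000000000
position 5 holds 0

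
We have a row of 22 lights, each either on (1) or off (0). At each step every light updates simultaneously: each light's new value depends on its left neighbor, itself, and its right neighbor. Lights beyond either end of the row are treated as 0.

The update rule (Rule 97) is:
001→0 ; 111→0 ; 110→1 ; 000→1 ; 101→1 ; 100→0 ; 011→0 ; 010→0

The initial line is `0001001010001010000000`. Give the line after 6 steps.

1100000100100100111111
0101110000000000000001
0010010111111111111100
1000001000000000000101
0011100011111111110010
1000101000000000010000

1000101000000000010000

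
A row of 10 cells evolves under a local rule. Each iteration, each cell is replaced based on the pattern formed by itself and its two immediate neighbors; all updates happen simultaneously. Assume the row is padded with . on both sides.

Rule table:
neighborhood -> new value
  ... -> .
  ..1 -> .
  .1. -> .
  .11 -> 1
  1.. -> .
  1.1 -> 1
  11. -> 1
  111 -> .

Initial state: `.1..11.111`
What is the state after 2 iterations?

....1111.1
....1..11.

....1..11.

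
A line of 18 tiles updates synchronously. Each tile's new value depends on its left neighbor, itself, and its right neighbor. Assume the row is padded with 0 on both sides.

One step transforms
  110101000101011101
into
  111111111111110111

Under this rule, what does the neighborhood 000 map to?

1

At position 7 the neighborhood is 000; the next row has 1 there.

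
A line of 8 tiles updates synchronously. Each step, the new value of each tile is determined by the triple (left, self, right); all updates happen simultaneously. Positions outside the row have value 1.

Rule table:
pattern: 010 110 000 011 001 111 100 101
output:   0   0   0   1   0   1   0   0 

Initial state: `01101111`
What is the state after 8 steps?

01001111
00001111
00001111  (fixed point — unchanged through step 8)

00001111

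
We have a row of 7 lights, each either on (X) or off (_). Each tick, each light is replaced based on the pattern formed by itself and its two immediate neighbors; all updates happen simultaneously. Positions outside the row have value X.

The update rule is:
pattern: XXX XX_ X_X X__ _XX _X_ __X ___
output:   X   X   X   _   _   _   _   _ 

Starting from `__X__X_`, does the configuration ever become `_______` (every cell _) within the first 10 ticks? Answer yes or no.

yes

______X
_______
all cells are _ at tick 2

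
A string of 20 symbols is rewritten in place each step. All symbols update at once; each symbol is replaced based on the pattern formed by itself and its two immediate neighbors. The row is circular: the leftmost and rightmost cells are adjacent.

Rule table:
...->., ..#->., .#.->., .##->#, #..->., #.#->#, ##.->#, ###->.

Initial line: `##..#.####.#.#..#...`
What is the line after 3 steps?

##...##..#.#........

##...##..##.#.......
##...##..###........
##...##..#.#........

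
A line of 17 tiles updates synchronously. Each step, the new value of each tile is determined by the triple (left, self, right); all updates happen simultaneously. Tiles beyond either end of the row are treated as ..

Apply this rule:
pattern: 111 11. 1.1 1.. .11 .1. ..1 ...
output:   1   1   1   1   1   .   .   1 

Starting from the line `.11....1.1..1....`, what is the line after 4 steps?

.11111111..111111

.11111..1.1..1111
.111111..1.1.1111
.1111111..1.11111
.11111111..111111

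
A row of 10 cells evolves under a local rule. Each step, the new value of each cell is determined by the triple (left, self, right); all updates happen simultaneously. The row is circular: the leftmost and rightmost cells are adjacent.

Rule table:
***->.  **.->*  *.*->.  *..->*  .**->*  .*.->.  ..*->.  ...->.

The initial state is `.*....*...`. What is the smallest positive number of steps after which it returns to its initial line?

5

step 1: ..*....*..
step 2: ...*....*.
step 3: ....*....*
step 4: *....*....
step 5: .*....*...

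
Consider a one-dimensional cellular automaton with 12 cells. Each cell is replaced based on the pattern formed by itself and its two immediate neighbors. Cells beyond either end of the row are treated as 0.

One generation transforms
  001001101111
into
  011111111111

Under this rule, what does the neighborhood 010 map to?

1

At position 2 the neighborhood is 010; the next row has 1 there.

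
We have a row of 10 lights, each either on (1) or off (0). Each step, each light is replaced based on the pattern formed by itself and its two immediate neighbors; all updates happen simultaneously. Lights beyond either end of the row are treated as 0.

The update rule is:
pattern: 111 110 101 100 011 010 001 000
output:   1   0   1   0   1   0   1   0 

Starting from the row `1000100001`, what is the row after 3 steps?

step 1: 0001000010
step 2: 0010000100
step 3: 0100001000

0100001000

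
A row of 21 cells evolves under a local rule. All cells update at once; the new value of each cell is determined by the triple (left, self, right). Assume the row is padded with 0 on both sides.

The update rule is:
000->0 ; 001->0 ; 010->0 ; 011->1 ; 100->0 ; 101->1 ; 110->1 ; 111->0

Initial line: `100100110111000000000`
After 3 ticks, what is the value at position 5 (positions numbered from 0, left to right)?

0

000000111101000000000
000000100110000000000
000000000110000000000
position 5 holds 0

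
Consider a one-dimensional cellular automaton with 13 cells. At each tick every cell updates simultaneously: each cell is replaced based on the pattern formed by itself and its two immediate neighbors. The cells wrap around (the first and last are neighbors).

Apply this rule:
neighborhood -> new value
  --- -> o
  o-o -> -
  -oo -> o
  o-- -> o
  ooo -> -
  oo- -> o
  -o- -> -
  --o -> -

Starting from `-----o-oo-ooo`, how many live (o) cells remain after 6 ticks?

5

oooo---oo-o-o
---ooo-oo---o
oo-o-o-oooo--
oo-----o--oo-
oooooo--o-oo-
o----oo---oo-
count of o: 5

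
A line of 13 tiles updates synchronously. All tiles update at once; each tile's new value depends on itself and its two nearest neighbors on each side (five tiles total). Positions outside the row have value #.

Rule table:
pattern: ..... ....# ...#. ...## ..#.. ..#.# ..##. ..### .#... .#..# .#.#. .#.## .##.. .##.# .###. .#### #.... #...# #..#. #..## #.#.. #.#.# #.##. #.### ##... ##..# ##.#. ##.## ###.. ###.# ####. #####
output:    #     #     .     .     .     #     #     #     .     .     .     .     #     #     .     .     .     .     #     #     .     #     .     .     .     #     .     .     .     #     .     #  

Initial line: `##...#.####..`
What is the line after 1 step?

.....#.....##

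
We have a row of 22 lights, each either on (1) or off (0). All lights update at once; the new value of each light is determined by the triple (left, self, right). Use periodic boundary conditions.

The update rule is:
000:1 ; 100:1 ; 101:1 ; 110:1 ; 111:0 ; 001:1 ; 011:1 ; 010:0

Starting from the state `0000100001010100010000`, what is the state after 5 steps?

step 1: 1111011110101011101111
step 2: 0001110011010110111000
step 3: 1111011111101111101111
step 4: 0001110000111000111000
step 5: 1111011111101111101111

1111011111101111101111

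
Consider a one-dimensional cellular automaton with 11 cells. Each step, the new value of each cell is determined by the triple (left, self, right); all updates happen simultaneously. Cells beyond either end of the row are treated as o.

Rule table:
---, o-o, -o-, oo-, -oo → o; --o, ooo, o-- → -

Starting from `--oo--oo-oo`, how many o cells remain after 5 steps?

--oo--oooo-
--oo--o--oo
--oo--o--o-
--oo--o--oo  (repeats step 2; period 2)
step 5: --oo--o--o-
count of o: 4

4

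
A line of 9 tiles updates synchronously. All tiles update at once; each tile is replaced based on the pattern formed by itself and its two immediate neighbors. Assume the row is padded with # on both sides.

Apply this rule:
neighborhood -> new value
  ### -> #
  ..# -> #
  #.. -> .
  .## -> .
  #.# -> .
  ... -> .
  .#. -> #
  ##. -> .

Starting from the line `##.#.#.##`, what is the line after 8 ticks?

#..#.#..#
..##.#.#.
.#...#.#.
.#..##.#.
.#.#...#.
.#.#..##.
.#.#.#...
.#.#.#..#

.#.#.#..#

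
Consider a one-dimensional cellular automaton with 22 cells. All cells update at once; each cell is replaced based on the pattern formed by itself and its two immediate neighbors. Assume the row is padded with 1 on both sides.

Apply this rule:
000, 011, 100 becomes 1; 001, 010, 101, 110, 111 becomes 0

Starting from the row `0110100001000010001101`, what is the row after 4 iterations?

0100011100111001101001
0011010010100101000101
1010001000010000110001
0001100111001110101101

0001100111001110101101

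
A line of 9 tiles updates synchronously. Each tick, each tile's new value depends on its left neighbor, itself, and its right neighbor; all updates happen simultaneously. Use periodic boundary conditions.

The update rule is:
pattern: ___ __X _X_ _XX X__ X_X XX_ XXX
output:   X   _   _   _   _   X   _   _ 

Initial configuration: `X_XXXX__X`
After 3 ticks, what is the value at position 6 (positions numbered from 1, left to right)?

_

tick 1: _X_______
tick 2: ___XXXXXX
tick 3: _X_______
position 6 holds _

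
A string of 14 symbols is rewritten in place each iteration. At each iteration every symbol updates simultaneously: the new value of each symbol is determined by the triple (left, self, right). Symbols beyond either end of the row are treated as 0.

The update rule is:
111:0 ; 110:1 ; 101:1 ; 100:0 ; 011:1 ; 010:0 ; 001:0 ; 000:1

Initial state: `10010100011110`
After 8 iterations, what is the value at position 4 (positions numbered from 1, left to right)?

1

00001001010010
11100000100000
10101110001111
01011010101001
00111101010000
10100110100111
01000111000101
00010101010010
position 4 holds 1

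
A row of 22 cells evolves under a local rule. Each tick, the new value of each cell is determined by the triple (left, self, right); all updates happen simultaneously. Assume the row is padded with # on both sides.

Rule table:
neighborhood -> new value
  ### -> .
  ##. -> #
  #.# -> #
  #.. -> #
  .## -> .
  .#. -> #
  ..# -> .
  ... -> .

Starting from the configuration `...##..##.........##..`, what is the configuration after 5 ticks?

##.##...##..##........

#...##..##.........##.
##...##..##.........##
.##...##..##..........
#.##...##..##.........
##.##...##..##........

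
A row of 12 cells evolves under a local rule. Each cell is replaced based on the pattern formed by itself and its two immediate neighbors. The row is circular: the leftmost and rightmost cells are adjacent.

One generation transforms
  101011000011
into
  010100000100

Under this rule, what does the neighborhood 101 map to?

At position 1 the neighborhood is 101; the next row has 1 there.

1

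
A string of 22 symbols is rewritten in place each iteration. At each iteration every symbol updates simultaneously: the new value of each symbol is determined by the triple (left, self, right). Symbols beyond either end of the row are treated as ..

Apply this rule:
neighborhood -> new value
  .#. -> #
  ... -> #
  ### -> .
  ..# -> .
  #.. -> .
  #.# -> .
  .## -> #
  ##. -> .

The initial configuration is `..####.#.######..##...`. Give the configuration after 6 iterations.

#.#.#..#.#.#.#.#.#..#.

#.#....#.#.......#..##
#.#.##.#.#.#####.#..#.
#.#.#..#.#.#.....#..#.
#.#.#..#.#.#.###.#..#.
#.#.#..#.#.#.#...#..#.
#.#.#..#.#.#.#.#.#..#.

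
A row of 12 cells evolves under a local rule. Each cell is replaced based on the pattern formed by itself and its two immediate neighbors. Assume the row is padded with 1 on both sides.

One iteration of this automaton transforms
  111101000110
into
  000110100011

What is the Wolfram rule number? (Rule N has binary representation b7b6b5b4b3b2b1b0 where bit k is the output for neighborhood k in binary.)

position 0: 111 → 0  (bit 7 = 0)
position 3: 110 → 1  (bit 6 = 1)
position 4: 101 → 1  (bit 5 = 1)
position 6: 100 → 1  (bit 4 = 1)
position 9: 011 → 0  (bit 3 = 0)
position 5: 010 → 0  (bit 2 = 0)
position 8: 001 → 0  (bit 1 = 0)
position 7: 000 → 0  (bit 0 = 0)
bits b7..b0 = 01110000 = 112

112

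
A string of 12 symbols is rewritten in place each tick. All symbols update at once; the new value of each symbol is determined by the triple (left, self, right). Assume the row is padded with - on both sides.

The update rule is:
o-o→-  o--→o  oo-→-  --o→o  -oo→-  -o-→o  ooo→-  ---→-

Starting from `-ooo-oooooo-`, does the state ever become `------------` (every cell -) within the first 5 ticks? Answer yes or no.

o----------o
oo--------oo
--o------o--
-ooo----ooo-
o---o--o---o
tick 5 is o---o--o---o, still not uniform -

no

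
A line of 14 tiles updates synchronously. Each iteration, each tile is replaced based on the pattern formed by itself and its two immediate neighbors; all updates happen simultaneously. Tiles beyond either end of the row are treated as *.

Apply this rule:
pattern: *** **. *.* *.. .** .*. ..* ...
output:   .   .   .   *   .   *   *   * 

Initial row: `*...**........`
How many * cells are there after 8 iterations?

.***..********
....**........
****..********
....**........  (repeats iteration 2; period 2)
iteration 8: ....**........
count of *: 2

2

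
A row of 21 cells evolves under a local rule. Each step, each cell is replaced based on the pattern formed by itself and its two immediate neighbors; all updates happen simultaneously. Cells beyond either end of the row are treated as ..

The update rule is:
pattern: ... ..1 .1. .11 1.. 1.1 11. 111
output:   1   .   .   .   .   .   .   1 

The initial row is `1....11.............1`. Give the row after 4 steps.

1....1111..11111..111

..11....11111111111..
1....11..111111111..1
..11......1111111....
1....1111..11111..111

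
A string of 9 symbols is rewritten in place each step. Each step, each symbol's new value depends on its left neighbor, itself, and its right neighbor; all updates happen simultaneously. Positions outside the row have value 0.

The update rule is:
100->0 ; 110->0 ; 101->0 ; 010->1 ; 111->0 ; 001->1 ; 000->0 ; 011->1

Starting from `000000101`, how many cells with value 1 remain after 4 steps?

000001101
000011001
000110011
001100110
count of 1: 4

4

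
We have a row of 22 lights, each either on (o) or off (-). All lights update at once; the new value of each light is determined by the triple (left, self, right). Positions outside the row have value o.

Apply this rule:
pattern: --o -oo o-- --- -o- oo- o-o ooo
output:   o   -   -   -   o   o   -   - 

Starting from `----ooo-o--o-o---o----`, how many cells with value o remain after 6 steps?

10

---o--o-o-oo-o--oo---o
--oo-oo-o--o-o-o-o--o-
-o-o--o-o-oo-o-o-o-oo-
-o-o-oo-o--o-o-o-o--o-
-o-o--o-o-oo-o-o-o-oo-  (repeats step 3; period 2)
step 6: -o-o-oo-o--o-o-o-o--o-
count of o: 10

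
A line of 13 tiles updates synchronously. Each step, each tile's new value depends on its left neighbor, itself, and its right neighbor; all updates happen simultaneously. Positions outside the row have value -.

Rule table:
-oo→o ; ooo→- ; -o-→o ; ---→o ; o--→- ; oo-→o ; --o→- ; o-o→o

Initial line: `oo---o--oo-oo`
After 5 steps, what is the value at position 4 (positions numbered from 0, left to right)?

step 1: oo-o-o--ooooo
step 2: oooooo--o---o
step 3: o----o--o-o-o
step 4: o-oo-o--ooooo
step 5: oooooo--o---o
position 4 holds o

o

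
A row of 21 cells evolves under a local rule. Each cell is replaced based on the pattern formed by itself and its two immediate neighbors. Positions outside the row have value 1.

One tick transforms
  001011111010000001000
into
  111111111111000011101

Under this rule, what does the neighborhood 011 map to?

At position 4 the neighborhood is 011; the next row has 1 there.

1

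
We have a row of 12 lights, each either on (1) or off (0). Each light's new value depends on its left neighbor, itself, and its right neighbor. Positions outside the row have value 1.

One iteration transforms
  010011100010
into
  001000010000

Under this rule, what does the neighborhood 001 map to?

0

At position 3 the neighborhood is 001; the next row has 0 there.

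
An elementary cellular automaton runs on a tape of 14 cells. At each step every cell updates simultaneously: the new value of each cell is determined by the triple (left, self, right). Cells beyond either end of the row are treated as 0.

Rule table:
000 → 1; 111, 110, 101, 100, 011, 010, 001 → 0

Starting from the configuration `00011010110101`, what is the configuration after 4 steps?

00011111111111

11000000000000
00011111111111
11000000000000  (repeats step 1; period 2)
step 4: 00011111111111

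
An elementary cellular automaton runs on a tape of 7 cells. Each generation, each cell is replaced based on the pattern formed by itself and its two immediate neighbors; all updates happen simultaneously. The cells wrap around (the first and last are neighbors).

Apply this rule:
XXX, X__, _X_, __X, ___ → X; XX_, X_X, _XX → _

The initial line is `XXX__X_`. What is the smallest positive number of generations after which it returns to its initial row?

7

_X_XXX_
XX__X_X
X_XXX__
X__X_XX
_XXX__X
__X_XXX
XXX__X_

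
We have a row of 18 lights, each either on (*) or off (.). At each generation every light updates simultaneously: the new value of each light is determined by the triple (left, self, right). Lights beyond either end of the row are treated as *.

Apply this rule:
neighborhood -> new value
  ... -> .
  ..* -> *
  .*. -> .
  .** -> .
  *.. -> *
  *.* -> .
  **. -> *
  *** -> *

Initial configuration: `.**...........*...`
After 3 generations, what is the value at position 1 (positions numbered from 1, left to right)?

..**.........*.*.*
**.**.......*.....
**..**.....*.*...*
position 1 holds *

*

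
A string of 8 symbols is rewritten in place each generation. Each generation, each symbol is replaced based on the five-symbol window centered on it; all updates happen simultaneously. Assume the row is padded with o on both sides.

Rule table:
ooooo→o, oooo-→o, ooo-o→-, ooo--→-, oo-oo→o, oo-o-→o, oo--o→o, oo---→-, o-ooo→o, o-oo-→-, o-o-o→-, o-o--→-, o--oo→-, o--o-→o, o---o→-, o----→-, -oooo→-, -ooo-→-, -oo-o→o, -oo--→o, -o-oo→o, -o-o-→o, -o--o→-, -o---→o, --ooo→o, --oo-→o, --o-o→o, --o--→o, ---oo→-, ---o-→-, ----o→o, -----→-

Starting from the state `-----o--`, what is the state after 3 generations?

---o-o--
---oo---
---oo---

---oo---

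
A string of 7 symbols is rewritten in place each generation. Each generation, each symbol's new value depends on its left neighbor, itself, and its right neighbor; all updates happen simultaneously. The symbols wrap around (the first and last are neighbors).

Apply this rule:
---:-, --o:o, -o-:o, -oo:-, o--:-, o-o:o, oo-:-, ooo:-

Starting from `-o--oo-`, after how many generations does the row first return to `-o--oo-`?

14

generation 1: oo-o---
generation 2: --oo--o
generation 3: -o---oo
generation 4: oo--o--
generation 5: ---oo-o
generation 6: --o--oo
generation 7: -oo-o--
generation 8: o--oo--
generation 9: o-o---o
generation 10: -oo--o-
generation 11: o---oo-
generation 12: o--o--o
generation 13: --oo-o-
generation 14: -o--oo-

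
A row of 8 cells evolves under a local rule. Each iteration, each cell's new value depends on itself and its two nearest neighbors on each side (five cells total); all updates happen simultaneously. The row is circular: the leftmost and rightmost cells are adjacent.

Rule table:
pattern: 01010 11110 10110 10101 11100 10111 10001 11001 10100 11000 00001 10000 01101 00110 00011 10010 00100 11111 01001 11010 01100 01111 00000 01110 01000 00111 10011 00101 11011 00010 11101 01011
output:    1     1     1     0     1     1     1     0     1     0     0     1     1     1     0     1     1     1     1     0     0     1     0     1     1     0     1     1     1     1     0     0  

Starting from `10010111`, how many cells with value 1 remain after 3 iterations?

10110111
01111111
11111110
count of 1: 7

7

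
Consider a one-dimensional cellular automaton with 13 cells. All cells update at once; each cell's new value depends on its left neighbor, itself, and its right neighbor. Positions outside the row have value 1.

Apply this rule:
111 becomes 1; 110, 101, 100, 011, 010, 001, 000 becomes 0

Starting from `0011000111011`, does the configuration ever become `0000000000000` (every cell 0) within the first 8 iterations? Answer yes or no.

yes

0000000010001
0000000000000
all cells are 0 at iteration 2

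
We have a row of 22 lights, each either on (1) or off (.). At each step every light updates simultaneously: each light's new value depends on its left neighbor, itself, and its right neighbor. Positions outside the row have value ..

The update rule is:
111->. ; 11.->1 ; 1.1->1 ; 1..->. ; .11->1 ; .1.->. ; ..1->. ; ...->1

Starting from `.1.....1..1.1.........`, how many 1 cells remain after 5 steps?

12

step 1: ...111.....1..11111111
step 2: 11.1.1.111....1......1
step 3: 111.1.11.1.11...1111..
step 4: 1.11.1111.111.1.1..1.1
step 5: .11111..111.11.1....1.
count of 1: 12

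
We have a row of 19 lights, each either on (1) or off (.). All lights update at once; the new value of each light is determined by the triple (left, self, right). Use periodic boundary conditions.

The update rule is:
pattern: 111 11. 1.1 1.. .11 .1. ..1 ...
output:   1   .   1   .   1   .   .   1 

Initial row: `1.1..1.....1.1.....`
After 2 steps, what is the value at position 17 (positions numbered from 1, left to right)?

1

.1.....111..1..111.
...111.11......11..
position 17 holds 1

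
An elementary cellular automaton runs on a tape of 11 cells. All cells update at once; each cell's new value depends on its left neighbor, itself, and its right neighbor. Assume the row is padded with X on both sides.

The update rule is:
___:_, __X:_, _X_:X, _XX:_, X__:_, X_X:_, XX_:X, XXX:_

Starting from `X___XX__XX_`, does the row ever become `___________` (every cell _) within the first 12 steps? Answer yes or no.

step 1: X____X___X_
step 2: X____X___X_  (fixed point — unchanged through step 12)
step 12 is X____X___X_, still not uniform _

no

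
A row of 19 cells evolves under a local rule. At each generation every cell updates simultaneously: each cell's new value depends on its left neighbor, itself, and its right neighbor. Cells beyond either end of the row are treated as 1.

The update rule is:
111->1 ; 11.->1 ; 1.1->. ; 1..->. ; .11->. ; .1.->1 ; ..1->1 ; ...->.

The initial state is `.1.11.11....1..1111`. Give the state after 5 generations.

.1..1..1...11.1.111
.1.11.11..1.1.1..11
.1..1..1.11.1.1.1.1
.1.11.11..1.1.1.1..
.1..1..1.11.1.1.1.1

.1..1..1.11.1.1.1.1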